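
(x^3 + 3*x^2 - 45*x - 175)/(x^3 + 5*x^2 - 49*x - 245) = (x + 5)/(x + 7)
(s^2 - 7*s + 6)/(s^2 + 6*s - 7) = (s - 6)/(s + 7)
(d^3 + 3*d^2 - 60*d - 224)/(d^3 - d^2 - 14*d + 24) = (d^2 - d - 56)/(d^2 - 5*d + 6)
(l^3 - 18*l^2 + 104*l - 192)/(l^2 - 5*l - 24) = (l^2 - 10*l + 24)/(l + 3)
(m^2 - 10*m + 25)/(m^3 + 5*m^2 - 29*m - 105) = (m - 5)/(m^2 + 10*m + 21)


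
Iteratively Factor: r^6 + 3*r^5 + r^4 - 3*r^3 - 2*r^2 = (r + 2)*(r^5 + r^4 - r^3 - r^2) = (r + 1)*(r + 2)*(r^4 - r^2) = (r + 1)^2*(r + 2)*(r^3 - r^2) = r*(r + 1)^2*(r + 2)*(r^2 - r) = r*(r - 1)*(r + 1)^2*(r + 2)*(r)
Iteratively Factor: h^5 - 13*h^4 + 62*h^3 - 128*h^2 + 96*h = (h - 4)*(h^4 - 9*h^3 + 26*h^2 - 24*h) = h*(h - 4)*(h^3 - 9*h^2 + 26*h - 24) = h*(h - 4)*(h - 3)*(h^2 - 6*h + 8) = h*(h - 4)^2*(h - 3)*(h - 2)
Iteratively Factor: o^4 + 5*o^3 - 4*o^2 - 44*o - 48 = (o - 3)*(o^3 + 8*o^2 + 20*o + 16) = (o - 3)*(o + 2)*(o^2 + 6*o + 8) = (o - 3)*(o + 2)*(o + 4)*(o + 2)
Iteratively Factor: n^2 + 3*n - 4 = (n - 1)*(n + 4)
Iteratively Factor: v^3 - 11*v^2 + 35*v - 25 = (v - 1)*(v^2 - 10*v + 25) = (v - 5)*(v - 1)*(v - 5)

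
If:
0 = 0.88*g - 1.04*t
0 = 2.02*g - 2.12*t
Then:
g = 0.00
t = 0.00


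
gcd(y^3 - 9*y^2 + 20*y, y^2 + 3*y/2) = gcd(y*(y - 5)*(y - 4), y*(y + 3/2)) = y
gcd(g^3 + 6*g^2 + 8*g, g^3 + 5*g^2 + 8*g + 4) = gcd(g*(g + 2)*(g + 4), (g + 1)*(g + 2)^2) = g + 2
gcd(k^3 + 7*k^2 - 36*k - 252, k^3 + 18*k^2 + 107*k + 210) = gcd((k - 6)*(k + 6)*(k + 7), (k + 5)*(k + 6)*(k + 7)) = k^2 + 13*k + 42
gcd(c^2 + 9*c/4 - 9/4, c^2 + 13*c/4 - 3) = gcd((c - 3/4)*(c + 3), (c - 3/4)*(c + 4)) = c - 3/4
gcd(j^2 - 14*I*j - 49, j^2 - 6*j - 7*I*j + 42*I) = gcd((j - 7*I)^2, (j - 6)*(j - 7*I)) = j - 7*I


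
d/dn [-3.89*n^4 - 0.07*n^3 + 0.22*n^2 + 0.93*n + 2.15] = -15.56*n^3 - 0.21*n^2 + 0.44*n + 0.93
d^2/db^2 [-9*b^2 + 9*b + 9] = -18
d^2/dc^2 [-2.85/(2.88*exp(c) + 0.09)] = (0.73872 - 23.63904*exp(c))*exp(c)/(2.88*exp(c) + 0.09)^3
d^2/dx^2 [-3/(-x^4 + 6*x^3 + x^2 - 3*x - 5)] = 6*((-6*x^2 + 18*x + 1)*(x^4 - 6*x^3 - x^2 + 3*x + 5) + (4*x^3 - 18*x^2 - 2*x + 3)^2)/(x^4 - 6*x^3 - x^2 + 3*x + 5)^3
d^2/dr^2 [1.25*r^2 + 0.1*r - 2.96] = 2.50000000000000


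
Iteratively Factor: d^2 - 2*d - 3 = (d - 3)*(d + 1)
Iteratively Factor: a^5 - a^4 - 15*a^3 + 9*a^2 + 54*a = (a - 3)*(a^4 + 2*a^3 - 9*a^2 - 18*a) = (a - 3)*(a + 3)*(a^3 - a^2 - 6*a) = (a - 3)^2*(a + 3)*(a^2 + 2*a) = (a - 3)^2*(a + 2)*(a + 3)*(a)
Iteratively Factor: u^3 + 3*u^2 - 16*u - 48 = (u - 4)*(u^2 + 7*u + 12) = (u - 4)*(u + 3)*(u + 4)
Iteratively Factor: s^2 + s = (s + 1)*(s)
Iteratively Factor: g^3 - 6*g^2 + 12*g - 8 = (g - 2)*(g^2 - 4*g + 4) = (g - 2)^2*(g - 2)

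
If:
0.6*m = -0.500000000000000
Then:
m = -0.83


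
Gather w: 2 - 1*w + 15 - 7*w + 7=24 - 8*w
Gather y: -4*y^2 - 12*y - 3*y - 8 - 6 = -4*y^2 - 15*y - 14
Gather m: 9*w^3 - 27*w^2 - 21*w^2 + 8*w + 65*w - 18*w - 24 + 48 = 9*w^3 - 48*w^2 + 55*w + 24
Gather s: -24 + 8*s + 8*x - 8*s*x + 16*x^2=s*(8 - 8*x) + 16*x^2 + 8*x - 24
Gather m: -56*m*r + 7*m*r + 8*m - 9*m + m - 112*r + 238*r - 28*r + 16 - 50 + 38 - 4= -49*m*r + 98*r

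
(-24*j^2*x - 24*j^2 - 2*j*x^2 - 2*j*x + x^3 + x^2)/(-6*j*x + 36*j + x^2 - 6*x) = (4*j*x + 4*j + x^2 + x)/(x - 6)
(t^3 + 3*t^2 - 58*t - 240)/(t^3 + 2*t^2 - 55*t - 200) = (t + 6)/(t + 5)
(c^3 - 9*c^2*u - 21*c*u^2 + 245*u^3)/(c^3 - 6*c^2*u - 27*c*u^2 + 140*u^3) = (-c + 7*u)/(-c + 4*u)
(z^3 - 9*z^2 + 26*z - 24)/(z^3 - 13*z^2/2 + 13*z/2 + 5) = 2*(z^2 - 7*z + 12)/(2*z^2 - 9*z - 5)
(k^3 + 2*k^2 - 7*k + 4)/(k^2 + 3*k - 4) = k - 1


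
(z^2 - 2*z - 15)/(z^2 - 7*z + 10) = (z + 3)/(z - 2)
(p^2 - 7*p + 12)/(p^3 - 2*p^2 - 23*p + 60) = 1/(p + 5)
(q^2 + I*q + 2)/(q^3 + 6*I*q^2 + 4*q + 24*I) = (q - I)/(q^2 + 4*I*q + 12)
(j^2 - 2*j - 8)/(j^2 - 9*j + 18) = (j^2 - 2*j - 8)/(j^2 - 9*j + 18)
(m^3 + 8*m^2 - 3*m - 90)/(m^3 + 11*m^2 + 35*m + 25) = (m^2 + 3*m - 18)/(m^2 + 6*m + 5)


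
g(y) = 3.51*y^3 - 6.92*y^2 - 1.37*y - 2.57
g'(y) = 10.53*y^2 - 13.84*y - 1.37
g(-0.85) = -8.56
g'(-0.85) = 18.00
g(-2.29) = -77.87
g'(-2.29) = 85.54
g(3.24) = 39.73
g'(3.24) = 64.33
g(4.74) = 209.26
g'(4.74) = 169.61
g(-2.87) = -138.61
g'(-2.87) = 125.09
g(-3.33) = -204.35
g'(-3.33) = 161.48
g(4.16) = 124.67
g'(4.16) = 123.28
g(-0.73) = -6.62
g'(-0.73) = 14.34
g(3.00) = 25.81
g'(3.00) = 51.88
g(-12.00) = -7047.89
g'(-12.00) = 1681.03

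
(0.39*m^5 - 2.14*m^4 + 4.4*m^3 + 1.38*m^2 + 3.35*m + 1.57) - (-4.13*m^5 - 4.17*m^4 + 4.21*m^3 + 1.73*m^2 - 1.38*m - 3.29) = 4.52*m^5 + 2.03*m^4 + 0.19*m^3 - 0.35*m^2 + 4.73*m + 4.86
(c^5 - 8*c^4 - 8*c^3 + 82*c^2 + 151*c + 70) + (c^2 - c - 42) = c^5 - 8*c^4 - 8*c^3 + 83*c^2 + 150*c + 28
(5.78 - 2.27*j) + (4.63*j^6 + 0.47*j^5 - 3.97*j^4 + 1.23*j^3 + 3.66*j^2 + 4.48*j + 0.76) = 4.63*j^6 + 0.47*j^5 - 3.97*j^4 + 1.23*j^3 + 3.66*j^2 + 2.21*j + 6.54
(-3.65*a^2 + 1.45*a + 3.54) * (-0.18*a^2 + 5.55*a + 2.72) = 0.657*a^4 - 20.5185*a^3 - 2.5177*a^2 + 23.591*a + 9.6288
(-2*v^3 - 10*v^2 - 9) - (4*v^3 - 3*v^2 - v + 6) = -6*v^3 - 7*v^2 + v - 15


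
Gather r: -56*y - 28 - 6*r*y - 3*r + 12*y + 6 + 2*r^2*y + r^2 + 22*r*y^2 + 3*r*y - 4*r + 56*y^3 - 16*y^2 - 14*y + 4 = r^2*(2*y + 1) + r*(22*y^2 - 3*y - 7) + 56*y^3 - 16*y^2 - 58*y - 18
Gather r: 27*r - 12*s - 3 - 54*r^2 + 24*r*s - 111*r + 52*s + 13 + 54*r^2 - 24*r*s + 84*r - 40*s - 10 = 0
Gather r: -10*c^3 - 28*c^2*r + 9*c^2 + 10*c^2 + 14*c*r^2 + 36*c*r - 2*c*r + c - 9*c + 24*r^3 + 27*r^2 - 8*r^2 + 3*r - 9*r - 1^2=-10*c^3 + 19*c^2 - 8*c + 24*r^3 + r^2*(14*c + 19) + r*(-28*c^2 + 34*c - 6) - 1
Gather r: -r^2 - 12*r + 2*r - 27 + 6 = -r^2 - 10*r - 21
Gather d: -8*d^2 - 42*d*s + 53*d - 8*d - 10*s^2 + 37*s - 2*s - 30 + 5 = -8*d^2 + d*(45 - 42*s) - 10*s^2 + 35*s - 25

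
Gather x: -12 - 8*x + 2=-8*x - 10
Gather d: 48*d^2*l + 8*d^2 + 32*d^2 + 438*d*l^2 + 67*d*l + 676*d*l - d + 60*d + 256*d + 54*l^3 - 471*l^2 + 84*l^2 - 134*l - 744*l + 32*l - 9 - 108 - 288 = d^2*(48*l + 40) + d*(438*l^2 + 743*l + 315) + 54*l^3 - 387*l^2 - 846*l - 405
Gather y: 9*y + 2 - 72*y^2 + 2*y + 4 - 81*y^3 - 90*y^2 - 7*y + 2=-81*y^3 - 162*y^2 + 4*y + 8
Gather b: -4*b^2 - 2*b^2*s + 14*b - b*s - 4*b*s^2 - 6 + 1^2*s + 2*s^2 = b^2*(-2*s - 4) + b*(-4*s^2 - s + 14) + 2*s^2 + s - 6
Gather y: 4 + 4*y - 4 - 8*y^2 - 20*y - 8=-8*y^2 - 16*y - 8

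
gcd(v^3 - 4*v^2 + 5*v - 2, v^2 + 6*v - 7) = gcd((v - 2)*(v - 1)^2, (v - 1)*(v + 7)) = v - 1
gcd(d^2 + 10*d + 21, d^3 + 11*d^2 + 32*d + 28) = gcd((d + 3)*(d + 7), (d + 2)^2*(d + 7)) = d + 7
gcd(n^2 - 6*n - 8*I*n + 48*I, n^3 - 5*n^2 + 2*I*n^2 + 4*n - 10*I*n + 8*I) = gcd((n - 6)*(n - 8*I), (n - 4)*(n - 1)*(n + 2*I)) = 1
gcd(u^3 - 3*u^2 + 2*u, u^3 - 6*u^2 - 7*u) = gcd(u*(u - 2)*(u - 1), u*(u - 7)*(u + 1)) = u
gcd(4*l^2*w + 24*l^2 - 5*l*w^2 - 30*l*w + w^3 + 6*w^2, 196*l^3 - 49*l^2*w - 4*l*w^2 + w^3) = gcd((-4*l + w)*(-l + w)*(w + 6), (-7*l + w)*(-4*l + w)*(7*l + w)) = -4*l + w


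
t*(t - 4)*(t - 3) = t^3 - 7*t^2 + 12*t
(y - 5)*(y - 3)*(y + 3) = y^3 - 5*y^2 - 9*y + 45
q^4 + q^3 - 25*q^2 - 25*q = q*(q - 5)*(q + 1)*(q + 5)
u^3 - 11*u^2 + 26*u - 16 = (u - 8)*(u - 2)*(u - 1)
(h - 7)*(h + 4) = h^2 - 3*h - 28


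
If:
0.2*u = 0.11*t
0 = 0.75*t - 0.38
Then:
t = 0.51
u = 0.28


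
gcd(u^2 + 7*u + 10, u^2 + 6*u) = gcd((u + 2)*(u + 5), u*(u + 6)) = 1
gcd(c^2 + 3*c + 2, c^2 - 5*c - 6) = c + 1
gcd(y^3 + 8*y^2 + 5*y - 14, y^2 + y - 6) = 1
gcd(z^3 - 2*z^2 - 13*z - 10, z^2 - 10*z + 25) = z - 5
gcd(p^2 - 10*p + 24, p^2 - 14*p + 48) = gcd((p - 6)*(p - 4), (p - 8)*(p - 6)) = p - 6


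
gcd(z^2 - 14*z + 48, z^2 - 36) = z - 6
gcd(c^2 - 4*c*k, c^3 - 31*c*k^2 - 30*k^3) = 1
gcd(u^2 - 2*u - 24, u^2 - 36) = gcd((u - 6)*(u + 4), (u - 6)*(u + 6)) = u - 6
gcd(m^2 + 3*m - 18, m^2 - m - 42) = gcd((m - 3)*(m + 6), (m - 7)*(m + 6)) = m + 6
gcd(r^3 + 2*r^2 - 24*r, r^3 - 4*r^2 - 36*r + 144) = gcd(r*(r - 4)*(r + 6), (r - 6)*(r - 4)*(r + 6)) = r^2 + 2*r - 24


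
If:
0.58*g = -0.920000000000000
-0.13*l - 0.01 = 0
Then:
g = -1.59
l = -0.08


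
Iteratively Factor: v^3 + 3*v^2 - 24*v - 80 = (v + 4)*(v^2 - v - 20) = (v - 5)*(v + 4)*(v + 4)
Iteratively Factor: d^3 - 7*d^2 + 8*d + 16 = (d - 4)*(d^2 - 3*d - 4) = (d - 4)^2*(d + 1)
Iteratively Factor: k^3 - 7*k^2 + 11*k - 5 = (k - 1)*(k^2 - 6*k + 5) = (k - 1)^2*(k - 5)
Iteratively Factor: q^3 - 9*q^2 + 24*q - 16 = (q - 1)*(q^2 - 8*q + 16) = (q - 4)*(q - 1)*(q - 4)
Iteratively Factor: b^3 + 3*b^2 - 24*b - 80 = (b + 4)*(b^2 - b - 20) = (b + 4)^2*(b - 5)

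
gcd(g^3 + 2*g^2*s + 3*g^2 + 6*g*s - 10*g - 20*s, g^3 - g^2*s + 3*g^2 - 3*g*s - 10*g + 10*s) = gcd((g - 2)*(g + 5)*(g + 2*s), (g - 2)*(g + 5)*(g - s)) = g^2 + 3*g - 10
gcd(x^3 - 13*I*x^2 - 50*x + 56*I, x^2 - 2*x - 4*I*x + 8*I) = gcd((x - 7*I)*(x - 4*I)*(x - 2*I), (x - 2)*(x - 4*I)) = x - 4*I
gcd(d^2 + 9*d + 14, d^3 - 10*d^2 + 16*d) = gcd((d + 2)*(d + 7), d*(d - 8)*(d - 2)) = 1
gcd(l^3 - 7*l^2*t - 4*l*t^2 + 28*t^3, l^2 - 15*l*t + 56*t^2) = -l + 7*t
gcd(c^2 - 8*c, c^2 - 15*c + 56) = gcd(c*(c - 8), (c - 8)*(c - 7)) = c - 8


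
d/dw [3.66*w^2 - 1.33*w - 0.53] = 7.32*w - 1.33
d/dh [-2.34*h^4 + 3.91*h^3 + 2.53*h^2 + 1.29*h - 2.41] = -9.36*h^3 + 11.73*h^2 + 5.06*h + 1.29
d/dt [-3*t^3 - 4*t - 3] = -9*t^2 - 4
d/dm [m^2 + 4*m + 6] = 2*m + 4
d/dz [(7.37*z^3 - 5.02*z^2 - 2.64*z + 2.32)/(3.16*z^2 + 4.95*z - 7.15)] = (23.2892*z^4 + 72.963*z^3 - 174.5931*z^2 + 57.1236*z + 7.392)/(9.9856*z^4 + 31.284*z^3 - 20.6855*z^2 - 70.785*z + 51.1225)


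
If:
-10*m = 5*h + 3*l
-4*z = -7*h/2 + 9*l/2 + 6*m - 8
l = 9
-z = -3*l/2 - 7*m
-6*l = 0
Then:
No Solution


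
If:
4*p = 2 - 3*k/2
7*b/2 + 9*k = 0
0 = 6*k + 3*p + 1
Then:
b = 120/91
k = -20/39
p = 9/13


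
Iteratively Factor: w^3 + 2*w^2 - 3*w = (w + 3)*(w^2 - w) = (w - 1)*(w + 3)*(w)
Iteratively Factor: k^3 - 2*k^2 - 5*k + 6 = (k - 1)*(k^2 - k - 6) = (k - 1)*(k + 2)*(k - 3)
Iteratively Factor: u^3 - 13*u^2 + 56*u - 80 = (u - 5)*(u^2 - 8*u + 16) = (u - 5)*(u - 4)*(u - 4)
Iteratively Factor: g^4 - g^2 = (g - 1)*(g^3 + g^2) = g*(g - 1)*(g^2 + g) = g^2*(g - 1)*(g + 1)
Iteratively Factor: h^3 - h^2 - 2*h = (h - 2)*(h^2 + h) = h*(h - 2)*(h + 1)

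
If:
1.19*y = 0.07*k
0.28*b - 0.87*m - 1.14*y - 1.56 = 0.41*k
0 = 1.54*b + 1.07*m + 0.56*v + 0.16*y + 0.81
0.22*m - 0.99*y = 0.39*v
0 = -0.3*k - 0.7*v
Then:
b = 8.65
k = 18.59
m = -9.20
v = -7.97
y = 1.09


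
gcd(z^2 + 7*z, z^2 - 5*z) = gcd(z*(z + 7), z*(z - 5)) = z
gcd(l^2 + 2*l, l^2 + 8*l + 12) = l + 2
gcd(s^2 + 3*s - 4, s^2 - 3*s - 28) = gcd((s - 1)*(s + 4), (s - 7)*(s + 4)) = s + 4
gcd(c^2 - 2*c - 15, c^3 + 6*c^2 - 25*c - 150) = c - 5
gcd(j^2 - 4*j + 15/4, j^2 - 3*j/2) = j - 3/2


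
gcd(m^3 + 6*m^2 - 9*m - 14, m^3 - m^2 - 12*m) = 1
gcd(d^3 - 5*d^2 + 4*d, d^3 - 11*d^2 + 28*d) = d^2 - 4*d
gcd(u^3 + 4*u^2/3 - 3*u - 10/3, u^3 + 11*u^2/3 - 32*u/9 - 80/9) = u - 5/3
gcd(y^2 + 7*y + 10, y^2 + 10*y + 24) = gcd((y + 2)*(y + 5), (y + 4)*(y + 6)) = 1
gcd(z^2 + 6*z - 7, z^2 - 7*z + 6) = z - 1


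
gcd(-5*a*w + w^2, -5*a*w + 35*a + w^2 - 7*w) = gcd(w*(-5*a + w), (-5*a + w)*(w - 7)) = -5*a + w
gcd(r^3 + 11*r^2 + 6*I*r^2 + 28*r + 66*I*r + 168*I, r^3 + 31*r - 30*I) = r + 6*I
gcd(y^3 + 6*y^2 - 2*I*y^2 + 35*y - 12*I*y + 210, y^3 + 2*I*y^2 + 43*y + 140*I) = y^2 - 2*I*y + 35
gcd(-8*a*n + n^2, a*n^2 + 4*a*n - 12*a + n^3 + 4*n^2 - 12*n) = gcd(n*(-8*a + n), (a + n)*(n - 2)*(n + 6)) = 1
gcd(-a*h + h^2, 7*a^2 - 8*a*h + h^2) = a - h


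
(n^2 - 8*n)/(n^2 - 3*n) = (n - 8)/(n - 3)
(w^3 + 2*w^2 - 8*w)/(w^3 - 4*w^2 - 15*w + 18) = w*(w^2 + 2*w - 8)/(w^3 - 4*w^2 - 15*w + 18)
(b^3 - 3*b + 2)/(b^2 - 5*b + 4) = (b^2 + b - 2)/(b - 4)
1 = 1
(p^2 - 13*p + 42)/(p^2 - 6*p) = (p - 7)/p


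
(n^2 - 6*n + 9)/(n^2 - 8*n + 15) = (n - 3)/(n - 5)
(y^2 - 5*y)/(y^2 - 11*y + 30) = y/(y - 6)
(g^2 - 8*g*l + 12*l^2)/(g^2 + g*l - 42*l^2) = (g - 2*l)/(g + 7*l)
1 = 1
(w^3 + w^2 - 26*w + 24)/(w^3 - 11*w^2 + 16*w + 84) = (w^3 + w^2 - 26*w + 24)/(w^3 - 11*w^2 + 16*w + 84)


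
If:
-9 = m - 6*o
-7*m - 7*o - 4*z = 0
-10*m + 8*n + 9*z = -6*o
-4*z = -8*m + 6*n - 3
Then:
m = 243/419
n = 3195/838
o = 669/419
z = -1596/419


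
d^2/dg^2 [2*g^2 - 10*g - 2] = 4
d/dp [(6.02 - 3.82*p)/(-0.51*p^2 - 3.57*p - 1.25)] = (-1.9482*p^2 + 6.1404*p + 26.2664)/(0.2601*p^4 + 3.6414*p^3 + 14.0199*p^2 + 8.925*p + 1.5625)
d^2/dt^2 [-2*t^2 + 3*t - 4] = -4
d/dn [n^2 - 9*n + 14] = 2*n - 9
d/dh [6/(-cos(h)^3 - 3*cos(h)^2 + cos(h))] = 6*(-3*sin(h) + sin(h)/cos(h)^2 - 6*tan(h))/(-sin(h)^2 + 3*cos(h))^2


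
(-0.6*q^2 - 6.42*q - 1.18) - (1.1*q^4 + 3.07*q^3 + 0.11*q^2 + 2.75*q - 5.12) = -1.1*q^4 - 3.07*q^3 - 0.71*q^2 - 9.17*q + 3.94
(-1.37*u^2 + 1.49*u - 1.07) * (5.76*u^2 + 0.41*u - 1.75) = -7.8912*u^4 + 8.0207*u^3 - 3.1548*u^2 - 3.0462*u + 1.8725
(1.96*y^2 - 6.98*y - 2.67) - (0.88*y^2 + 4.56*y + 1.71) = 1.08*y^2 - 11.54*y - 4.38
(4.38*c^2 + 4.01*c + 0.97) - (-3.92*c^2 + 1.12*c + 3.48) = 8.3*c^2 + 2.89*c - 2.51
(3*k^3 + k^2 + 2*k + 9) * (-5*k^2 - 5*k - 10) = -15*k^5 - 20*k^4 - 45*k^3 - 65*k^2 - 65*k - 90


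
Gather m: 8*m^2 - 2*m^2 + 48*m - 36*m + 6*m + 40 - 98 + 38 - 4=6*m^2 + 18*m - 24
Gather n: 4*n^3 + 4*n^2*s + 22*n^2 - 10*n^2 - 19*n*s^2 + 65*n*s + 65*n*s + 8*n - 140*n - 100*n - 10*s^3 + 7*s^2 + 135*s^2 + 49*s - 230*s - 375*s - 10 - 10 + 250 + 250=4*n^3 + n^2*(4*s + 12) + n*(-19*s^2 + 130*s - 232) - 10*s^3 + 142*s^2 - 556*s + 480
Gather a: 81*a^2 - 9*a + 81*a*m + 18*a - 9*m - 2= 81*a^2 + a*(81*m + 9) - 9*m - 2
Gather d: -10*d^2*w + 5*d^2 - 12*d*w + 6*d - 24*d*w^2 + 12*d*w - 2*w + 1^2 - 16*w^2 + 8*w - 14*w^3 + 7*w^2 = d^2*(5 - 10*w) + d*(6 - 24*w^2) - 14*w^3 - 9*w^2 + 6*w + 1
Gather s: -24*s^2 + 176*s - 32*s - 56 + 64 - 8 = -24*s^2 + 144*s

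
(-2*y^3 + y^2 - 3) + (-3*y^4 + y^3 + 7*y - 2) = -3*y^4 - y^3 + y^2 + 7*y - 5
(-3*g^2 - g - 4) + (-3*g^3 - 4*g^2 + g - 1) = -3*g^3 - 7*g^2 - 5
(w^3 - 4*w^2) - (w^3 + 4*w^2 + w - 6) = -8*w^2 - w + 6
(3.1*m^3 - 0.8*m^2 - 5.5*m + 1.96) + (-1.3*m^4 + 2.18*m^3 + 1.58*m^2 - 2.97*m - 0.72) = -1.3*m^4 + 5.28*m^3 + 0.78*m^2 - 8.47*m + 1.24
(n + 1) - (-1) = n + 2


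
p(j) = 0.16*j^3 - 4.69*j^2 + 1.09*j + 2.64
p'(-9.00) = 124.39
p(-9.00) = -503.70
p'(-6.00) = 74.65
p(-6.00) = -207.30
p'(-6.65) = 84.69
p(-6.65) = -259.06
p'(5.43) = -35.69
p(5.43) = -104.11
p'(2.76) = -21.14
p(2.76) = -26.71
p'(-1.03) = 11.26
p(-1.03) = -3.63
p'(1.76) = -13.93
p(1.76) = -9.10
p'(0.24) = -1.13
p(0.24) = 2.63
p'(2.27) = -17.73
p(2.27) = -17.18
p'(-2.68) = 29.68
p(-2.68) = -37.05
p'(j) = 0.48*j^2 - 9.38*j + 1.09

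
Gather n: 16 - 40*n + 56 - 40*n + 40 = 112 - 80*n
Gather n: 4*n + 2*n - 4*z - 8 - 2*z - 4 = 6*n - 6*z - 12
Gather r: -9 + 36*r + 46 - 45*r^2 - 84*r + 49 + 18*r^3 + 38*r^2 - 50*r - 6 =18*r^3 - 7*r^2 - 98*r + 80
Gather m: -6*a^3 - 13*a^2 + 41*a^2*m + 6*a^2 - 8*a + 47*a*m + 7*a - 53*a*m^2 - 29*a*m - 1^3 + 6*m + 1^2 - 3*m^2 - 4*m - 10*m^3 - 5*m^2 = -6*a^3 - 7*a^2 - a - 10*m^3 + m^2*(-53*a - 8) + m*(41*a^2 + 18*a + 2)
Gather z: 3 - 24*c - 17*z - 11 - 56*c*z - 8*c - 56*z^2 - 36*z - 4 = -32*c - 56*z^2 + z*(-56*c - 53) - 12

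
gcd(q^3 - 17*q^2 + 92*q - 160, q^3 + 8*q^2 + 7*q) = 1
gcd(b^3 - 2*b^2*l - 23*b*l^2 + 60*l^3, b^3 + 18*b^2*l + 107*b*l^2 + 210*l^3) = b + 5*l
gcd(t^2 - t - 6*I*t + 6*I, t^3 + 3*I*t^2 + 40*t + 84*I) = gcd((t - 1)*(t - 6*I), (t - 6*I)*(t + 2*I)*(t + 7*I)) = t - 6*I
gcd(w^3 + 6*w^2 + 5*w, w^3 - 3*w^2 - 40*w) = w^2 + 5*w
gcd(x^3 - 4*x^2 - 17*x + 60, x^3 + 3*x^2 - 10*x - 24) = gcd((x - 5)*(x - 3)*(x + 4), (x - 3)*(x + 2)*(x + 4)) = x^2 + x - 12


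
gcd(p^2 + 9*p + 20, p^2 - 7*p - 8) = 1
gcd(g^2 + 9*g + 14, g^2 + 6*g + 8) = g + 2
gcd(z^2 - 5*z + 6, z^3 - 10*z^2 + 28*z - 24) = z - 2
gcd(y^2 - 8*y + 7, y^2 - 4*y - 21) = y - 7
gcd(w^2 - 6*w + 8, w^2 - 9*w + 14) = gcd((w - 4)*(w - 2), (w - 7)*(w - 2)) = w - 2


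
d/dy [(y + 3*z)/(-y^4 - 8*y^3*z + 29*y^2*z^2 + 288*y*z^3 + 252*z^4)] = (-y^4 - 8*y^3*z + 29*y^2*z^2 + 288*y*z^3 + 252*z^4 + 2*(y + 3*z)*(2*y^3 + 12*y^2*z - 29*y*z^2 - 144*z^3))/(-y^4 - 8*y^3*z + 29*y^2*z^2 + 288*y*z^3 + 252*z^4)^2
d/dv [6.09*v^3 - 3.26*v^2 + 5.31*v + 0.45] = 18.27*v^2 - 6.52*v + 5.31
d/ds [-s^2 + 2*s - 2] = 2 - 2*s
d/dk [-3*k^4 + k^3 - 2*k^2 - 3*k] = -12*k^3 + 3*k^2 - 4*k - 3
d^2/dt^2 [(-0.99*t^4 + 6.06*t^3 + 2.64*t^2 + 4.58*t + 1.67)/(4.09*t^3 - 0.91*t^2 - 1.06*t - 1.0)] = (123.210066*t^6 + 587.299008*t^5 + 586.971264*t^4 + 79.720236*t^3 + 201.890454*t^2 + 62.000292*t - 3.716176)/(68.417929*t^9 - 45.667713*t^8 - 43.034571*t^7 - 27.266587*t^6 + 33.484614*t^5 + 20.460672*t^4 + 5.291384*t^3 - 6.1008*t^2 - 3.18*t - 1.0)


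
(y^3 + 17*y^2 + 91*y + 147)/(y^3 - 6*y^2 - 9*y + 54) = (y^2 + 14*y + 49)/(y^2 - 9*y + 18)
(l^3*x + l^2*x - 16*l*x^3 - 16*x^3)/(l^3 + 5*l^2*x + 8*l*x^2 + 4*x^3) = x*(l^3 + l^2 - 16*l*x^2 - 16*x^2)/(l^3 + 5*l^2*x + 8*l*x^2 + 4*x^3)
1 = 1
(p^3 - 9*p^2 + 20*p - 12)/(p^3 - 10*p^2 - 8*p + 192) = (p^2 - 3*p + 2)/(p^2 - 4*p - 32)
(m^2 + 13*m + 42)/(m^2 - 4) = (m^2 + 13*m + 42)/(m^2 - 4)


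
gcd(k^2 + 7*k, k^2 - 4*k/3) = k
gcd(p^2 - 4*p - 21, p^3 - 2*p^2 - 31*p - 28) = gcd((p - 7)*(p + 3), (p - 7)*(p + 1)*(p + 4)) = p - 7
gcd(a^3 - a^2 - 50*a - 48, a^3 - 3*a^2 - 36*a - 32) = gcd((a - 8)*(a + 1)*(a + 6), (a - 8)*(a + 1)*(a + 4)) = a^2 - 7*a - 8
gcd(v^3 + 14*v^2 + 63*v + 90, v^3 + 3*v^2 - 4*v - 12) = v + 3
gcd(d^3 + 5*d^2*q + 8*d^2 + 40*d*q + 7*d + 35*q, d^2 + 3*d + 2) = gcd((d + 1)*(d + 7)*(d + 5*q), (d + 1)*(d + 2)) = d + 1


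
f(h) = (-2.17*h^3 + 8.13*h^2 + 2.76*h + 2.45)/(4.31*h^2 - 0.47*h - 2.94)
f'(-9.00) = -0.50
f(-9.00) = 6.33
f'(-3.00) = -0.42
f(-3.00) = 3.38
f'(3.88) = -0.62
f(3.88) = 0.15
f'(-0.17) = 0.65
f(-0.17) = -0.81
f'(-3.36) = -0.45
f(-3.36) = 3.54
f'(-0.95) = 26.79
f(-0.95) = 6.46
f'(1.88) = -1.75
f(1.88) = 1.92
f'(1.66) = -2.61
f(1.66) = 2.39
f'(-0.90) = 52.92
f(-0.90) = 8.35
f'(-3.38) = -0.45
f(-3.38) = 3.55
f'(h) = (0.47 - 8.62*h)*(-2.17*h^3 + 8.13*h^2 + 2.76*h + 2.45)/(4.31*h^2 - 0.47*h - 2.94)^2 + (-6.51*h^2 + 16.26*h + 2.76)/(4.31*h^2 - 0.47*h - 2.94)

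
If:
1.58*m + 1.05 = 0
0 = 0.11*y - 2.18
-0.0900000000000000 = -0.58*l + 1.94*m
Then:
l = -2.07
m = -0.66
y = 19.82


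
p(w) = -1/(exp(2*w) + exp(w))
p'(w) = -(-2*exp(2*w) - exp(w))/(exp(2*w) + exp(w))^2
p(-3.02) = -19.54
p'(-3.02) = 20.45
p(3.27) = -0.00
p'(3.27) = 0.00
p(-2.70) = -13.94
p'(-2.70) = 14.82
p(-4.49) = -88.13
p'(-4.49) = 89.11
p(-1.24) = -2.68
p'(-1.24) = 3.28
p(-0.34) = -0.82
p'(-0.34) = 1.16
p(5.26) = -0.00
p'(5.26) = 0.00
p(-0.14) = -0.62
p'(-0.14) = 0.90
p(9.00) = 0.00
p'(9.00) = 0.00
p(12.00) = 0.00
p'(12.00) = 0.00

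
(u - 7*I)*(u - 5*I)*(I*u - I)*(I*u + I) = -u^4 + 12*I*u^3 + 36*u^2 - 12*I*u - 35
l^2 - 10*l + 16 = (l - 8)*(l - 2)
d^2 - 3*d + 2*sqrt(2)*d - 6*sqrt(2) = (d - 3)*(d + 2*sqrt(2))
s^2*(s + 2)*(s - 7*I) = s^4 + 2*s^3 - 7*I*s^3 - 14*I*s^2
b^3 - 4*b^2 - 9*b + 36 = (b - 4)*(b - 3)*(b + 3)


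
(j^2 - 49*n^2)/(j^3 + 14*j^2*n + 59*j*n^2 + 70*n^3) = (j - 7*n)/(j^2 + 7*j*n + 10*n^2)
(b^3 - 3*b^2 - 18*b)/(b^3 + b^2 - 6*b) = (b - 6)/(b - 2)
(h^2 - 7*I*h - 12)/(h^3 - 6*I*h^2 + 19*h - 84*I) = (h - 4*I)/(h^2 - 3*I*h + 28)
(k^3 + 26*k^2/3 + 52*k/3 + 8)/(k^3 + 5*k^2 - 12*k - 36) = (k + 2/3)/(k - 3)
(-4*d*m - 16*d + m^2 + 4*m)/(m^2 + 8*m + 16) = (-4*d + m)/(m + 4)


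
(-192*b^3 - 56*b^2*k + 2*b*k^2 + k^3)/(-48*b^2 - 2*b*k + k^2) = 4*b + k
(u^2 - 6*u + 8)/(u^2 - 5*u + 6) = (u - 4)/(u - 3)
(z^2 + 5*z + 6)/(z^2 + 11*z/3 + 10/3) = 3*(z + 3)/(3*z + 5)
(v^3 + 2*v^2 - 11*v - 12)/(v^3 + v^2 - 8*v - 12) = (v^2 + 5*v + 4)/(v^2 + 4*v + 4)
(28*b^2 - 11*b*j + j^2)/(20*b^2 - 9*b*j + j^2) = (7*b - j)/(5*b - j)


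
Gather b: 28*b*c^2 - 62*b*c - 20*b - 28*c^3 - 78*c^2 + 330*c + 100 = b*(28*c^2 - 62*c - 20) - 28*c^3 - 78*c^2 + 330*c + 100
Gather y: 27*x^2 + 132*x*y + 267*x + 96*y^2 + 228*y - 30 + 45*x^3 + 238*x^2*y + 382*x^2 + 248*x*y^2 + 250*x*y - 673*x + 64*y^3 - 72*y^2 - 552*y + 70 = 45*x^3 + 409*x^2 - 406*x + 64*y^3 + y^2*(248*x + 24) + y*(238*x^2 + 382*x - 324) + 40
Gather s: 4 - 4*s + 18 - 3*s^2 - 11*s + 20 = -3*s^2 - 15*s + 42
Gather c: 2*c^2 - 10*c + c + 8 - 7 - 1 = 2*c^2 - 9*c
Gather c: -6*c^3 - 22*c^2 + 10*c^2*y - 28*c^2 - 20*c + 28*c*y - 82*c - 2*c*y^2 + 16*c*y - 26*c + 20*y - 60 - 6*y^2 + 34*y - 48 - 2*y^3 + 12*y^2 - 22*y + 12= -6*c^3 + c^2*(10*y - 50) + c*(-2*y^2 + 44*y - 128) - 2*y^3 + 6*y^2 + 32*y - 96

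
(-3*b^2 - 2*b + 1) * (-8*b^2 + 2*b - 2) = 24*b^4 + 10*b^3 - 6*b^2 + 6*b - 2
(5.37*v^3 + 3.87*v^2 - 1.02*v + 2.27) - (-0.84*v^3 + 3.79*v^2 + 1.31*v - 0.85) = 6.21*v^3 + 0.0800000000000001*v^2 - 2.33*v + 3.12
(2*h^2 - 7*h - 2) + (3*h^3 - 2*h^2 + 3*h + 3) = 3*h^3 - 4*h + 1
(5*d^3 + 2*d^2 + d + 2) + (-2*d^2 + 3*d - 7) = 5*d^3 + 4*d - 5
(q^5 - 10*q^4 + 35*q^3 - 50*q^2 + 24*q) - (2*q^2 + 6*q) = q^5 - 10*q^4 + 35*q^3 - 52*q^2 + 18*q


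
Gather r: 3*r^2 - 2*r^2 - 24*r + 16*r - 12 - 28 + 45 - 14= r^2 - 8*r - 9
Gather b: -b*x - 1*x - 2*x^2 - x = -b*x - 2*x^2 - 2*x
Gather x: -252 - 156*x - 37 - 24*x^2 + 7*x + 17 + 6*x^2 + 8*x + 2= -18*x^2 - 141*x - 270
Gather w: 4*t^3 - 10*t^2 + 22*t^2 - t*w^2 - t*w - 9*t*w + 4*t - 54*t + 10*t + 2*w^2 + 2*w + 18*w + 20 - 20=4*t^3 + 12*t^2 - 40*t + w^2*(2 - t) + w*(20 - 10*t)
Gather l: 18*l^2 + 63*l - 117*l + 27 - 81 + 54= 18*l^2 - 54*l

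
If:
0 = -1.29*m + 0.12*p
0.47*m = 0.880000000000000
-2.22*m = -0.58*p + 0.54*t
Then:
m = 1.87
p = 20.13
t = 13.92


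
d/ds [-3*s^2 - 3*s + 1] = -6*s - 3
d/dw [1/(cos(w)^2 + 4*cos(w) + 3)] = 2*(cos(w) + 2)*sin(w)/(cos(w)^2 + 4*cos(w) + 3)^2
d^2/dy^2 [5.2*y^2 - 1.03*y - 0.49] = 10.4000000000000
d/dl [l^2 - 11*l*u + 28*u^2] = 2*l - 11*u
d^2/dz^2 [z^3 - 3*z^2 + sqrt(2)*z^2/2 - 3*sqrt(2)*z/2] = 6*z - 6 + sqrt(2)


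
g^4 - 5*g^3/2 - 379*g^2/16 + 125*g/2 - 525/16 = (g - 5)*(g - 7/4)*(g - 3/4)*(g + 5)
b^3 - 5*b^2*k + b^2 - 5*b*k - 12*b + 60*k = (b - 3)*(b + 4)*(b - 5*k)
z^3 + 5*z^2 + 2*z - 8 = (z - 1)*(z + 2)*(z + 4)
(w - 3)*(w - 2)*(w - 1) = w^3 - 6*w^2 + 11*w - 6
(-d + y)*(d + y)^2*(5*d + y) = -5*d^4 - 6*d^3*y + 4*d^2*y^2 + 6*d*y^3 + y^4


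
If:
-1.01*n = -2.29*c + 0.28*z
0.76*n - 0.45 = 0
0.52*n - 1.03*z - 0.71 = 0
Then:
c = 0.21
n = 0.59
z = -0.39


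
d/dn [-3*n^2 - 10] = -6*n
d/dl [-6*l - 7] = -6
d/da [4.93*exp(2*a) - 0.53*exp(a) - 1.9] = (9.86*exp(a) - 0.53)*exp(a)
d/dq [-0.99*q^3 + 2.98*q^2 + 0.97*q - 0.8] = -2.97*q^2 + 5.96*q + 0.97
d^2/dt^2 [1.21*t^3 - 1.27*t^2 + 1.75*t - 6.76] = 7.26*t - 2.54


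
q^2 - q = q*(q - 1)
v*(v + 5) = v^2 + 5*v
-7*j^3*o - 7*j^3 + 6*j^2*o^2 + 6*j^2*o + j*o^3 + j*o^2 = (-j + o)*(7*j + o)*(j*o + j)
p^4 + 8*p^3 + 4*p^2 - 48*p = p*(p - 2)*(p + 4)*(p + 6)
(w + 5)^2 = w^2 + 10*w + 25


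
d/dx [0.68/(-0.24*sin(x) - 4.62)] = 0.1632*cos(x)/(0.24*sin(x) + 4.62)^2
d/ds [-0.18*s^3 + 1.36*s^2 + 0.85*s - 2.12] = -0.54*s^2 + 2.72*s + 0.85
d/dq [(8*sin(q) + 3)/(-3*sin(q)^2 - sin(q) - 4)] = (24*sin(q)^2 + 18*sin(q) - 29)*cos(q)/(3*sin(q)^2 + sin(q) + 4)^2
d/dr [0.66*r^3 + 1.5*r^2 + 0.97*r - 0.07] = 1.98*r^2 + 3.0*r + 0.97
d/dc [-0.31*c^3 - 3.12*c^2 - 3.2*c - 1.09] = -0.93*c^2 - 6.24*c - 3.2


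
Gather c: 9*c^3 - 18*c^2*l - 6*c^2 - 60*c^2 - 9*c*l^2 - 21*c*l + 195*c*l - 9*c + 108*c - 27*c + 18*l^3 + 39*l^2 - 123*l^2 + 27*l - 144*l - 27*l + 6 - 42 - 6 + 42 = 9*c^3 + c^2*(-18*l - 66) + c*(-9*l^2 + 174*l + 72) + 18*l^3 - 84*l^2 - 144*l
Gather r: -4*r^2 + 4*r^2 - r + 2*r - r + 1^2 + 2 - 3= 0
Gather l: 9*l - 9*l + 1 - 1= 0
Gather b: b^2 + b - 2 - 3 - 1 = b^2 + b - 6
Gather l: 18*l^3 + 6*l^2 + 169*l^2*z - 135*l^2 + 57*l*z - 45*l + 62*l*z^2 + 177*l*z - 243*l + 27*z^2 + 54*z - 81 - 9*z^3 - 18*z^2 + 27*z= 18*l^3 + l^2*(169*z - 129) + l*(62*z^2 + 234*z - 288) - 9*z^3 + 9*z^2 + 81*z - 81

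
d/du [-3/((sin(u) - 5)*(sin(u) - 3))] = 6*(sin(u) - 4)*cos(u)/((sin(u) - 5)^2*(sin(u) - 3)^2)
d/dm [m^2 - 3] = 2*m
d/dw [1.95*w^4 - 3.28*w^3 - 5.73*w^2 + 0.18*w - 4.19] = 7.8*w^3 - 9.84*w^2 - 11.46*w + 0.18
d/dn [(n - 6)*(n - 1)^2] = (n - 1)*(3*n - 13)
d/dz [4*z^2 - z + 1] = 8*z - 1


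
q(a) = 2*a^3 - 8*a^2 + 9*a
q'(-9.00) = 639.00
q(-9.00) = -2187.00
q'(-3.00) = 111.00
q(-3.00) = -153.00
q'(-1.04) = 32.13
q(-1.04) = -20.26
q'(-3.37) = 131.06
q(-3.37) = -197.73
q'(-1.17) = 35.93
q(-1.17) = -24.68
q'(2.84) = 11.95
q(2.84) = 6.85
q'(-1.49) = 46.16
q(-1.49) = -37.79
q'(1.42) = -1.62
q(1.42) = 2.38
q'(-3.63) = 146.14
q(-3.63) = -233.75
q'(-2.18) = 72.39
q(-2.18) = -78.36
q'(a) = 6*a^2 - 16*a + 9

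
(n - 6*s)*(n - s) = n^2 - 7*n*s + 6*s^2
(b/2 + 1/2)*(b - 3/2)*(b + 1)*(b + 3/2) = b^4/2 + b^3 - 5*b^2/8 - 9*b/4 - 9/8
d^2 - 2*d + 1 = (d - 1)^2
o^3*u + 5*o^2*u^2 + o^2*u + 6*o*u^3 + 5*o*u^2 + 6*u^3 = (o + 2*u)*(o + 3*u)*(o*u + u)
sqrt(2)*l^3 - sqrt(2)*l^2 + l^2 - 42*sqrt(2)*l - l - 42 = (l - 7)*(l + 6)*(sqrt(2)*l + 1)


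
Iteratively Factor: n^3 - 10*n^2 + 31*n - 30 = (n - 5)*(n^2 - 5*n + 6) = (n - 5)*(n - 2)*(n - 3)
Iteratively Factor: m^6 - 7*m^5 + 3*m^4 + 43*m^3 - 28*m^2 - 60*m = (m - 3)*(m^5 - 4*m^4 - 9*m^3 + 16*m^2 + 20*m) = (m - 5)*(m - 3)*(m^4 + m^3 - 4*m^2 - 4*m) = m*(m - 5)*(m - 3)*(m^3 + m^2 - 4*m - 4) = m*(m - 5)*(m - 3)*(m + 1)*(m^2 - 4) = m*(m - 5)*(m - 3)*(m + 1)*(m + 2)*(m - 2)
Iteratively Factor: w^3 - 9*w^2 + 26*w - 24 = (w - 4)*(w^2 - 5*w + 6) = (w - 4)*(w - 2)*(w - 3)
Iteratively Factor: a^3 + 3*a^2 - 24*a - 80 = (a - 5)*(a^2 + 8*a + 16) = (a - 5)*(a + 4)*(a + 4)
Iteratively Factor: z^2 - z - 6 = (z - 3)*(z + 2)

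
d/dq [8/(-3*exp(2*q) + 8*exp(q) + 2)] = (48*exp(q) - 64)*exp(q)/(-3*exp(2*q) + 8*exp(q) + 2)^2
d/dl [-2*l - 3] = -2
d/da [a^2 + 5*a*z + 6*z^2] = 2*a + 5*z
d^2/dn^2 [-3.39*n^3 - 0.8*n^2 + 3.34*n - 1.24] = -20.34*n - 1.6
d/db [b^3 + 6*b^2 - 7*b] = 3*b^2 + 12*b - 7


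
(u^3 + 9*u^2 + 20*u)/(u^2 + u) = (u^2 + 9*u + 20)/(u + 1)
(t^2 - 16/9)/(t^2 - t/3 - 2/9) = (16 - 9*t^2)/(-9*t^2 + 3*t + 2)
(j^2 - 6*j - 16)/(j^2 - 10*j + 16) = (j + 2)/(j - 2)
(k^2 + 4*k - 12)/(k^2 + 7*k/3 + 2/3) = 3*(k^2 + 4*k - 12)/(3*k^2 + 7*k + 2)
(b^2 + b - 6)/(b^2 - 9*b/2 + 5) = 2*(b + 3)/(2*b - 5)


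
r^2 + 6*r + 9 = (r + 3)^2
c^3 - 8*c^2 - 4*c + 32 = (c - 8)*(c - 2)*(c + 2)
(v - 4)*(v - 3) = v^2 - 7*v + 12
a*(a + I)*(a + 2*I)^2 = a^4 + 5*I*a^3 - 8*a^2 - 4*I*a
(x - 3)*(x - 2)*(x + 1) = x^3 - 4*x^2 + x + 6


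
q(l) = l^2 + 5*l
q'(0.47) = 5.94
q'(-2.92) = -0.84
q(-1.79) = -5.75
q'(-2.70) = -0.40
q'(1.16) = 7.32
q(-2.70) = -6.21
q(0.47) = 2.57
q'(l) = 2*l + 5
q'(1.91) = 8.82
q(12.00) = 204.00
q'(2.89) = 10.78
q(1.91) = 13.20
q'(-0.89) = 3.22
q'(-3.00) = -1.00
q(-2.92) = -6.07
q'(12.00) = 29.00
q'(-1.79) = 1.42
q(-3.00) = -6.00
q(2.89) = 22.80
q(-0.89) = -3.66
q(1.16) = 7.15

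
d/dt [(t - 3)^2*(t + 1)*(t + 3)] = 4*t^3 - 6*t^2 - 24*t + 18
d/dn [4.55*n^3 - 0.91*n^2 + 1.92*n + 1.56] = 13.65*n^2 - 1.82*n + 1.92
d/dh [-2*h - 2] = -2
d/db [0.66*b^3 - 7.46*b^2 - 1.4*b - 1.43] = 1.98*b^2 - 14.92*b - 1.4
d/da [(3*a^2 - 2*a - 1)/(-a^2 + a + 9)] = (a^2 + 52*a - 17)/(a^4 - 2*a^3 - 17*a^2 + 18*a + 81)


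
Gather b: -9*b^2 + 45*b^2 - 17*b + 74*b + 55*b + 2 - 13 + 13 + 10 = 36*b^2 + 112*b + 12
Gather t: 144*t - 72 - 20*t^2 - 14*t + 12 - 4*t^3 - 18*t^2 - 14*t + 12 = -4*t^3 - 38*t^2 + 116*t - 48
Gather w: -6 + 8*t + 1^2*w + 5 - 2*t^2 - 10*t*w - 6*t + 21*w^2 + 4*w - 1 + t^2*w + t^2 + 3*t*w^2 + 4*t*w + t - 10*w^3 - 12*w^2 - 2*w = -t^2 + 3*t - 10*w^3 + w^2*(3*t + 9) + w*(t^2 - 6*t + 3) - 2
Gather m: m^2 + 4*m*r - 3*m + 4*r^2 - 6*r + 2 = m^2 + m*(4*r - 3) + 4*r^2 - 6*r + 2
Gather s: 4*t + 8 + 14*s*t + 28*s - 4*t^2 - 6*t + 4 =s*(14*t + 28) - 4*t^2 - 2*t + 12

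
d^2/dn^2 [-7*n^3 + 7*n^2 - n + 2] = 14 - 42*n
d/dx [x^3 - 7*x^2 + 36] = x*(3*x - 14)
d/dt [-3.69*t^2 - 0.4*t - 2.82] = -7.38*t - 0.4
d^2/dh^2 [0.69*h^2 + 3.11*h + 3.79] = 1.38000000000000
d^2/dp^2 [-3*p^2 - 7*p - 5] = -6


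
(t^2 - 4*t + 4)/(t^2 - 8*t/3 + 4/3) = 3*(t - 2)/(3*t - 2)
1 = 1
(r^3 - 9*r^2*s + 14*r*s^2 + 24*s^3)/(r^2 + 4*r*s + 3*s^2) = (r^2 - 10*r*s + 24*s^2)/(r + 3*s)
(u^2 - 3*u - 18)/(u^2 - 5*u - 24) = (u - 6)/(u - 8)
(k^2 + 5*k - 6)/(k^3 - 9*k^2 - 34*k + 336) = (k - 1)/(k^2 - 15*k + 56)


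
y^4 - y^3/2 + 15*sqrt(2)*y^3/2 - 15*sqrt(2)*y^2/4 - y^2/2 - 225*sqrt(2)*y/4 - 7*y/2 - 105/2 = (y - 3)*(y + 5/2)*(y + sqrt(2)/2)*(y + 7*sqrt(2))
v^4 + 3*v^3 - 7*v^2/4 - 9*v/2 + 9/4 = (v - 1)*(v - 1/2)*(v + 3/2)*(v + 3)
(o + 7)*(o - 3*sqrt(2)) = o^2 - 3*sqrt(2)*o + 7*o - 21*sqrt(2)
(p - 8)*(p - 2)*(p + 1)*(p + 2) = p^4 - 7*p^3 - 12*p^2 + 28*p + 32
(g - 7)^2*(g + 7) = g^3 - 7*g^2 - 49*g + 343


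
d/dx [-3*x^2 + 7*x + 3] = 7 - 6*x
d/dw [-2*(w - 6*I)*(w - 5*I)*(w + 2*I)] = -6*w^2 + 36*I*w + 16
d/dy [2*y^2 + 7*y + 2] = 4*y + 7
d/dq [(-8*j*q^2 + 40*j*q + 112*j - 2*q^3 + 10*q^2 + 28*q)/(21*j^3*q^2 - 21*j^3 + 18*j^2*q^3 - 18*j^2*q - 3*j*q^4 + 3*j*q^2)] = 2*((-8*j*q + 20*j - 3*q^2 + 10*q + 14)*(7*j^2*q^2 - 7*j^2 + 6*j*q^3 - 6*j*q - q^4 + q^2) - 2*(7*j^2*q + 9*j*q^2 - 3*j - 2*q^3 + q)*(-4*j*q^2 + 20*j*q + 56*j - q^3 + 5*q^2 + 14*q))/(3*j*(7*j^2*q^2 - 7*j^2 + 6*j*q^3 - 6*j*q - q^4 + q^2)^2)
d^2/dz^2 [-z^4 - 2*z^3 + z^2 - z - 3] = -12*z^2 - 12*z + 2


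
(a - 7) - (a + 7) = -14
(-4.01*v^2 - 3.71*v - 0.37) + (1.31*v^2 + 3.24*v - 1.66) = -2.7*v^2 - 0.47*v - 2.03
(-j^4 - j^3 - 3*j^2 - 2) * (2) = -2*j^4 - 2*j^3 - 6*j^2 - 4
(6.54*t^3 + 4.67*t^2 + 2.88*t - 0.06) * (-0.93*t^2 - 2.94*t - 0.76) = -6.0822*t^5 - 23.5707*t^4 - 21.3786*t^3 - 11.9606*t^2 - 2.0124*t + 0.0456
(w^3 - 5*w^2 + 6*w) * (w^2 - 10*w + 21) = w^5 - 15*w^4 + 77*w^3 - 165*w^2 + 126*w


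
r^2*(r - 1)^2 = r^4 - 2*r^3 + r^2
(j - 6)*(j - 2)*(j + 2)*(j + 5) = j^4 - j^3 - 34*j^2 + 4*j + 120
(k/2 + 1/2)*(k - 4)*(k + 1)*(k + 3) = k^4/2 + k^3/2 - 13*k^2/2 - 25*k/2 - 6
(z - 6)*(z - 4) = z^2 - 10*z + 24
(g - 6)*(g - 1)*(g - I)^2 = g^4 - 7*g^3 - 2*I*g^3 + 5*g^2 + 14*I*g^2 + 7*g - 12*I*g - 6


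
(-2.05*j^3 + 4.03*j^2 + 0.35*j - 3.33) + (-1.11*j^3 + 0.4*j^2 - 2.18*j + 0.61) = -3.16*j^3 + 4.43*j^2 - 1.83*j - 2.72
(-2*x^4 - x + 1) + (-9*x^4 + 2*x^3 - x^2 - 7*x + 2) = -11*x^4 + 2*x^3 - x^2 - 8*x + 3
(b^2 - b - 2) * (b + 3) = b^3 + 2*b^2 - 5*b - 6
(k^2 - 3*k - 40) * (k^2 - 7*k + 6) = k^4 - 10*k^3 - 13*k^2 + 262*k - 240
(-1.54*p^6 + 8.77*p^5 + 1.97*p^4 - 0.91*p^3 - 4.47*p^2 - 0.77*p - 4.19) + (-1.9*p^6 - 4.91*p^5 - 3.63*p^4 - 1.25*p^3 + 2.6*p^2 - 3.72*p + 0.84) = -3.44*p^6 + 3.86*p^5 - 1.66*p^4 - 2.16*p^3 - 1.87*p^2 - 4.49*p - 3.35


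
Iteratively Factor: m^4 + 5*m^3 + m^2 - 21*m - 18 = (m + 1)*(m^3 + 4*m^2 - 3*m - 18) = (m + 1)*(m + 3)*(m^2 + m - 6) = (m - 2)*(m + 1)*(m + 3)*(m + 3)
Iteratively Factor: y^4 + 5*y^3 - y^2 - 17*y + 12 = (y + 4)*(y^3 + y^2 - 5*y + 3) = (y - 1)*(y + 4)*(y^2 + 2*y - 3) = (y - 1)*(y + 3)*(y + 4)*(y - 1)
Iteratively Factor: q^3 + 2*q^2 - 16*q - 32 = (q + 2)*(q^2 - 16) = (q + 2)*(q + 4)*(q - 4)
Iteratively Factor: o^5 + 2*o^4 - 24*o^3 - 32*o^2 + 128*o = (o + 4)*(o^4 - 2*o^3 - 16*o^2 + 32*o) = (o - 2)*(o + 4)*(o^3 - 16*o) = (o - 2)*(o + 4)^2*(o^2 - 4*o) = (o - 4)*(o - 2)*(o + 4)^2*(o)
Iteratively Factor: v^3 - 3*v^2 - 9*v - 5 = (v + 1)*(v^2 - 4*v - 5) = (v + 1)^2*(v - 5)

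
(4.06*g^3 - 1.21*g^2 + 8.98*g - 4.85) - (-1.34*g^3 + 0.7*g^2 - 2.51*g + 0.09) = 5.4*g^3 - 1.91*g^2 + 11.49*g - 4.94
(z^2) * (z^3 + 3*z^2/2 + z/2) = z^5 + 3*z^4/2 + z^3/2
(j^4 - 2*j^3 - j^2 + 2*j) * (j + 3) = j^5 + j^4 - 7*j^3 - j^2 + 6*j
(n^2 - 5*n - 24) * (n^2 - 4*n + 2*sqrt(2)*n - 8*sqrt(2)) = n^4 - 9*n^3 + 2*sqrt(2)*n^3 - 18*sqrt(2)*n^2 - 4*n^2 - 8*sqrt(2)*n + 96*n + 192*sqrt(2)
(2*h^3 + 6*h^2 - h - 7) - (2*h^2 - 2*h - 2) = 2*h^3 + 4*h^2 + h - 5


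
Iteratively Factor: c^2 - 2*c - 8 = (c - 4)*(c + 2)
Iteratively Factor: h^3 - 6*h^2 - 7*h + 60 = (h - 4)*(h^2 - 2*h - 15) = (h - 4)*(h + 3)*(h - 5)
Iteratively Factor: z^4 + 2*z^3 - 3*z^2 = (z + 3)*(z^3 - z^2) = z*(z + 3)*(z^2 - z) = z^2*(z + 3)*(z - 1)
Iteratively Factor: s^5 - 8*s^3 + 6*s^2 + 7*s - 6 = (s - 2)*(s^4 + 2*s^3 - 4*s^2 - 2*s + 3) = (s - 2)*(s - 1)*(s^3 + 3*s^2 - s - 3) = (s - 2)*(s - 1)^2*(s^2 + 4*s + 3) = (s - 2)*(s - 1)^2*(s + 3)*(s + 1)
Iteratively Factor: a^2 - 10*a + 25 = (a - 5)*(a - 5)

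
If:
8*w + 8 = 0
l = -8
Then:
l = -8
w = -1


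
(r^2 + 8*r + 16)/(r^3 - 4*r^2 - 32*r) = (r + 4)/(r*(r - 8))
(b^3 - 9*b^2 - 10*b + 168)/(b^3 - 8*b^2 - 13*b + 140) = (b - 6)/(b - 5)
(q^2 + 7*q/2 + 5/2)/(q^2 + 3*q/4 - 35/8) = 4*(q + 1)/(4*q - 7)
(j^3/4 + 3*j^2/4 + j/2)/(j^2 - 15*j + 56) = j*(j^2 + 3*j + 2)/(4*(j^2 - 15*j + 56))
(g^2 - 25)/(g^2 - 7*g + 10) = (g + 5)/(g - 2)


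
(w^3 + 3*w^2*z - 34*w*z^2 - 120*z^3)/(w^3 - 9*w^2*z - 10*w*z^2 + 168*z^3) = (-w - 5*z)/(-w + 7*z)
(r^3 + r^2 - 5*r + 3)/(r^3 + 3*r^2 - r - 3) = (r - 1)/(r + 1)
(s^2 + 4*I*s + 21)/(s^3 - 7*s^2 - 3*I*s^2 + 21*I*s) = (s + 7*I)/(s*(s - 7))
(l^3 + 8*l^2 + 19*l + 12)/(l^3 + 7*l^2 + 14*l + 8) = (l + 3)/(l + 2)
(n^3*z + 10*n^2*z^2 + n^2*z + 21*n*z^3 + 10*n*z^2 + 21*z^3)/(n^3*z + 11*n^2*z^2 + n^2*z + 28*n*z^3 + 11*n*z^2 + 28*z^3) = (n + 3*z)/(n + 4*z)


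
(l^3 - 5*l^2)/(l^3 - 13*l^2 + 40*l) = l/(l - 8)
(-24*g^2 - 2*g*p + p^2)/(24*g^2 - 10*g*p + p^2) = (4*g + p)/(-4*g + p)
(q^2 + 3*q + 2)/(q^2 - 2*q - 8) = (q + 1)/(q - 4)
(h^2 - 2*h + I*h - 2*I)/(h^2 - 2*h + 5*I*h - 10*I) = (h + I)/(h + 5*I)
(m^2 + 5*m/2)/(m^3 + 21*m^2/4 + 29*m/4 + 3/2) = 2*m*(2*m + 5)/(4*m^3 + 21*m^2 + 29*m + 6)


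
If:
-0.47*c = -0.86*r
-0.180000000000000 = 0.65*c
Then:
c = -0.28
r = -0.15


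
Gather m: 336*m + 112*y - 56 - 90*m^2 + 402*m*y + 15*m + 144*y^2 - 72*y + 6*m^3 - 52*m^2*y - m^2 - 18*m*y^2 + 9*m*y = 6*m^3 + m^2*(-52*y - 91) + m*(-18*y^2 + 411*y + 351) + 144*y^2 + 40*y - 56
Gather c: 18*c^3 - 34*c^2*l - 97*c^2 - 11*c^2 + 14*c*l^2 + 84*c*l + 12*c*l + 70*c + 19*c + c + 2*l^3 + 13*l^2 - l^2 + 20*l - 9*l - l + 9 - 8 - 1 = 18*c^3 + c^2*(-34*l - 108) + c*(14*l^2 + 96*l + 90) + 2*l^3 + 12*l^2 + 10*l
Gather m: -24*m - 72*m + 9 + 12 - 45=-96*m - 24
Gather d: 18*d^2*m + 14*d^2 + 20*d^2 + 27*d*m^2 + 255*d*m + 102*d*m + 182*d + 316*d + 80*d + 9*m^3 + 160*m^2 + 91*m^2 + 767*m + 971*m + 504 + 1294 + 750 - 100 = d^2*(18*m + 34) + d*(27*m^2 + 357*m + 578) + 9*m^3 + 251*m^2 + 1738*m + 2448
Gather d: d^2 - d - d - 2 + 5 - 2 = d^2 - 2*d + 1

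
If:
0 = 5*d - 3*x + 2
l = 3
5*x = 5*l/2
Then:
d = 1/2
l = 3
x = 3/2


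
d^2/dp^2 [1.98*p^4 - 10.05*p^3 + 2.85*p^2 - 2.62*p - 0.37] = 23.76*p^2 - 60.3*p + 5.7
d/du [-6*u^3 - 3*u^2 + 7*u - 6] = -18*u^2 - 6*u + 7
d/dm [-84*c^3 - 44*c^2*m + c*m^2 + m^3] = -44*c^2 + 2*c*m + 3*m^2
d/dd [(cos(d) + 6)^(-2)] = 2*sin(d)/(cos(d) + 6)^3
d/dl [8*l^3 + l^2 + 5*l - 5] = 24*l^2 + 2*l + 5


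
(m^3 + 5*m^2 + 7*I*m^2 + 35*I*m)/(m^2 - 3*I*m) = (m^2 + m*(5 + 7*I) + 35*I)/(m - 3*I)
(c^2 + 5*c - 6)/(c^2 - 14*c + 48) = (c^2 + 5*c - 6)/(c^2 - 14*c + 48)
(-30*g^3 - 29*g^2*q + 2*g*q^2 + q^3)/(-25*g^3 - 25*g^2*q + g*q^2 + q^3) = (6*g + q)/(5*g + q)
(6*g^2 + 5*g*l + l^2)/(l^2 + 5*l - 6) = (6*g^2 + 5*g*l + l^2)/(l^2 + 5*l - 6)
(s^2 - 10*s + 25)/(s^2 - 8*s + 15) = (s - 5)/(s - 3)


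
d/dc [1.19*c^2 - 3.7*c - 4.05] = 2.38*c - 3.7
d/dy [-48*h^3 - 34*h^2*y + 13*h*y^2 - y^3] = -34*h^2 + 26*h*y - 3*y^2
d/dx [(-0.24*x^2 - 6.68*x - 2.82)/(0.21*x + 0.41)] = (-0.0504*x^2 - 0.1968*x - 2.1466)/(0.0441*x^2 + 0.1722*x + 0.1681)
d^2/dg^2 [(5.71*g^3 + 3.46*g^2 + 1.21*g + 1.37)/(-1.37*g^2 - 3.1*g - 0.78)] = (-1.13686837721616e-13*g^4 - 72.6956459999999*g^3 - 76.084662*g^2 - 47.996088*g - 21.762004)/(2.571353*g^6 + 17.45517*g^5 + 43.889046*g^4 + 49.66696*g^3 + 24.987924*g^2 + 5.65812*g + 0.474552)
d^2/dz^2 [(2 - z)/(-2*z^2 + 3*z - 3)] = 2*((7 - 6*z)*(2*z^2 - 3*z + 3) + (z - 2)*(4*z - 3)^2)/(2*z^2 - 3*z + 3)^3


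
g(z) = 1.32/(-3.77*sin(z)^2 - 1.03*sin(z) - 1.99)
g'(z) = 1.32*(7.54*sin(z)*cos(z) + 1.03*cos(z))/(-3.77*sin(z)^2 - 1.03*sin(z) - 1.99)^2 = (9.9528*sin(z) + 1.3596)*cos(z)/(3.77*sin(z)^2 + 1.03*sin(z) + 1.99)^2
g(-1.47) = -0.28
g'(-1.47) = -0.04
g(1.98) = -0.22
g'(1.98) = -0.11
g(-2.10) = -0.34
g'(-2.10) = 0.24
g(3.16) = -0.67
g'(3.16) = -0.30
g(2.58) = -0.37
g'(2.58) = -0.43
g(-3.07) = -0.68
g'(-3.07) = -0.17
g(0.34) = -0.48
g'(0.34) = 0.58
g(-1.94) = -0.31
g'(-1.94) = 0.15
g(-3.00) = -0.69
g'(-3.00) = 0.01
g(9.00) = -0.43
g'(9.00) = -0.53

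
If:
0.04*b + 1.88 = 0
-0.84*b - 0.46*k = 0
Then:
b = -47.00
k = 85.83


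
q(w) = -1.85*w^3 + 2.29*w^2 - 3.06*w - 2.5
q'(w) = -5.55*w^2 + 4.58*w - 3.06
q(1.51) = -8.27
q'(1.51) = -8.80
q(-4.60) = 240.10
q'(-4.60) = -141.57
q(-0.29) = -1.37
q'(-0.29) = -4.85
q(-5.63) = 417.45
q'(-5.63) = -204.76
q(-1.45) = 12.39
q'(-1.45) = -21.37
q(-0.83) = 2.68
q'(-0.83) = -10.68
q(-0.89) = 3.34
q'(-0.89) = -11.53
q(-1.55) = 14.63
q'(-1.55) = -23.49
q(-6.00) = 497.90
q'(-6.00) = -230.34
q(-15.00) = 6802.40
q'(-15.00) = -1320.51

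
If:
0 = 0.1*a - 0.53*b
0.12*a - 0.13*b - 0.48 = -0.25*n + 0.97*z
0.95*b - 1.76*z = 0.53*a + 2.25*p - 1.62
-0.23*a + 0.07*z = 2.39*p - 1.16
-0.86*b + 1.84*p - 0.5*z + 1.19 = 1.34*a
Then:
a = 1.19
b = 0.22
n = 2.25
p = 0.38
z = 0.20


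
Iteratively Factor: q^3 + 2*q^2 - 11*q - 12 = (q + 4)*(q^2 - 2*q - 3) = (q + 1)*(q + 4)*(q - 3)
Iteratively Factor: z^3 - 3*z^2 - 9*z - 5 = (z + 1)*(z^2 - 4*z - 5) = (z - 5)*(z + 1)*(z + 1)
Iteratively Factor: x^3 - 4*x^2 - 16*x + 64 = (x + 4)*(x^2 - 8*x + 16) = (x - 4)*(x + 4)*(x - 4)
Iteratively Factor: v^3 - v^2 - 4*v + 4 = (v - 2)*(v^2 + v - 2) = (v - 2)*(v + 2)*(v - 1)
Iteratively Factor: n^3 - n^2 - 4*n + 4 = (n + 2)*(n^2 - 3*n + 2) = (n - 1)*(n + 2)*(n - 2)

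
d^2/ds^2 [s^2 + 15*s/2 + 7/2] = 2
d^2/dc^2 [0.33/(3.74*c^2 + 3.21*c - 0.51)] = (-9.231816*c^2 - 7.923564*c + 0.33*(7.48*c + 3.21)*(14.96*c + 6.42) + 1.258884)/(3.74*c^2 + 3.21*c - 0.51)^3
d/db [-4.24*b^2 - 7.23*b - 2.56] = -8.48*b - 7.23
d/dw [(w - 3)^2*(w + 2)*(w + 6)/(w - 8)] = (3*w^4 - 28*w^3 - 75*w^2 + 432*w - 108)/(w^2 - 16*w + 64)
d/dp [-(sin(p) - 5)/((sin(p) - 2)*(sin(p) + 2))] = (sin(p)^2 - 10*sin(p) + 4)*cos(p)/((sin(p) - 2)^2*(sin(p) + 2)^2)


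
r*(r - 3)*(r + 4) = r^3 + r^2 - 12*r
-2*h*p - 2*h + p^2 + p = (-2*h + p)*(p + 1)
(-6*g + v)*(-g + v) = 6*g^2 - 7*g*v + v^2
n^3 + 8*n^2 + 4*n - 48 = (n - 2)*(n + 4)*(n + 6)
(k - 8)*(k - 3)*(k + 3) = k^3 - 8*k^2 - 9*k + 72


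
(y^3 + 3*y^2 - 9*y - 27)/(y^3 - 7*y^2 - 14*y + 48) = (y^2 - 9)/(y^2 - 10*y + 16)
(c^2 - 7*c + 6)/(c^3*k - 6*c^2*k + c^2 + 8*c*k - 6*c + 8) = (c^2 - 7*c + 6)/(c^3*k - 6*c^2*k + c^2 + 8*c*k - 6*c + 8)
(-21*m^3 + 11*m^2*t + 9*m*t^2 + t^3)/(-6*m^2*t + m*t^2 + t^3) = (-7*m^2 + 6*m*t + t^2)/(t*(-2*m + t))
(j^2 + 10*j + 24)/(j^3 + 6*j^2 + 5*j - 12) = (j + 6)/(j^2 + 2*j - 3)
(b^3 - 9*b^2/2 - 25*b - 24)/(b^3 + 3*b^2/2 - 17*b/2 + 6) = (2*b^3 - 9*b^2 - 50*b - 48)/(2*b^3 + 3*b^2 - 17*b + 12)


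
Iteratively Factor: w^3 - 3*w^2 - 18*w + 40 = (w + 4)*(w^2 - 7*w + 10) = (w - 5)*(w + 4)*(w - 2)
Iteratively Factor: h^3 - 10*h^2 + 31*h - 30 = (h - 5)*(h^2 - 5*h + 6) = (h - 5)*(h - 2)*(h - 3)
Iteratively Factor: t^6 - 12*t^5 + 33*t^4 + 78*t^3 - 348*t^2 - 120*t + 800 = (t - 5)*(t^5 - 7*t^4 - 2*t^3 + 68*t^2 - 8*t - 160) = (t - 5)*(t + 2)*(t^4 - 9*t^3 + 16*t^2 + 36*t - 80) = (t - 5)*(t - 4)*(t + 2)*(t^3 - 5*t^2 - 4*t + 20) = (t - 5)^2*(t - 4)*(t + 2)*(t^2 - 4) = (t - 5)^2*(t - 4)*(t - 2)*(t + 2)*(t + 2)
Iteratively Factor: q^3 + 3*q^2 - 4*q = (q - 1)*(q^2 + 4*q) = (q - 1)*(q + 4)*(q)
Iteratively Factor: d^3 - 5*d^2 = (d)*(d^2 - 5*d) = d^2*(d - 5)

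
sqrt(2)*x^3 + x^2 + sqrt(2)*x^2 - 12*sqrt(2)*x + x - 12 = (x - 3)*(x + 4)*(sqrt(2)*x + 1)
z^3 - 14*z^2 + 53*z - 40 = (z - 8)*(z - 5)*(z - 1)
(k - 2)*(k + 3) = k^2 + k - 6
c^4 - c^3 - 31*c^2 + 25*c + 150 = (c - 5)*(c - 3)*(c + 2)*(c + 5)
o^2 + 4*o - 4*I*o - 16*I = (o + 4)*(o - 4*I)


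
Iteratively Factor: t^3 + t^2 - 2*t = (t)*(t^2 + t - 2) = t*(t - 1)*(t + 2)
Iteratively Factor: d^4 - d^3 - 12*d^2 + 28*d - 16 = (d - 1)*(d^3 - 12*d + 16) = (d - 1)*(d + 4)*(d^2 - 4*d + 4) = (d - 2)*(d - 1)*(d + 4)*(d - 2)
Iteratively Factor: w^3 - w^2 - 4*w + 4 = (w - 1)*(w^2 - 4) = (w - 2)*(w - 1)*(w + 2)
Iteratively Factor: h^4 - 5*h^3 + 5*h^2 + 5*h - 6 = (h + 1)*(h^3 - 6*h^2 + 11*h - 6) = (h - 2)*(h + 1)*(h^2 - 4*h + 3) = (h - 3)*(h - 2)*(h + 1)*(h - 1)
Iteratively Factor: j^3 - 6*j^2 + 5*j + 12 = (j - 4)*(j^2 - 2*j - 3) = (j - 4)*(j - 3)*(j + 1)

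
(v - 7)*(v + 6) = v^2 - v - 42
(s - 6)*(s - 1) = s^2 - 7*s + 6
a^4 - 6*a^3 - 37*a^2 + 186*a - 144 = (a - 8)*(a - 3)*(a - 1)*(a + 6)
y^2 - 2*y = y*(y - 2)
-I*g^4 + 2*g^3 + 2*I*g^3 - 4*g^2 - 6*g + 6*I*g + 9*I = (g - 3)*(g - I)*(g + 3*I)*(-I*g - I)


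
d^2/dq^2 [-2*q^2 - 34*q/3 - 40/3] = -4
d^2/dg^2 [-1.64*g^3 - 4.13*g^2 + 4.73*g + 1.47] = -9.84*g - 8.26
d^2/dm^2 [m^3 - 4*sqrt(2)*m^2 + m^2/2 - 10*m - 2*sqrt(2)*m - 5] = 6*m - 8*sqrt(2) + 1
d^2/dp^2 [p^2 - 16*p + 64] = 2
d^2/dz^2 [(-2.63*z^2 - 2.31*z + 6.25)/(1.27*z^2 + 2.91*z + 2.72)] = (11.987784*z^3 + 114.994182*z^2 + 186.466734*z + 60.32389)/(2.048383*z^6 + 14.080617*z^5 + 45.424725*z^4 + 84.955995*z^3 + 97.2876*z^2 + 64.588032*z + 20.123648)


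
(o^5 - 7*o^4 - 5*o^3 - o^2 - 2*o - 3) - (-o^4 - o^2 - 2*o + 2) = o^5 - 6*o^4 - 5*o^3 - 5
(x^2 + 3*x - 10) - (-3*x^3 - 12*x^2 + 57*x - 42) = 3*x^3 + 13*x^2 - 54*x + 32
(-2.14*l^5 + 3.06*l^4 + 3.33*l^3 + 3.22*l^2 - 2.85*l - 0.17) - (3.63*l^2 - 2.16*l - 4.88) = -2.14*l^5 + 3.06*l^4 + 3.33*l^3 - 0.41*l^2 - 0.69*l + 4.71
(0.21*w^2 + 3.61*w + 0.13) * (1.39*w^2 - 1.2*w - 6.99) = 0.2919*w^4 + 4.7659*w^3 - 5.6192*w^2 - 25.3899*w - 0.9087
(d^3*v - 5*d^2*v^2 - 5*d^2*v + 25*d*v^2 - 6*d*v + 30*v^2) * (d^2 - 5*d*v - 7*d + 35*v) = d^5*v - 10*d^4*v^2 - 12*d^4*v + 25*d^3*v^3 + 120*d^3*v^2 + 29*d^3*v - 300*d^2*v^3 - 290*d^2*v^2 + 42*d^2*v + 725*d*v^3 - 420*d*v^2 + 1050*v^3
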